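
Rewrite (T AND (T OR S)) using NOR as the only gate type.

((T NOR T) NOR (((T NOR S) NOR (T NOR S)) NOR ((T NOR S) NOR (T NOR S))))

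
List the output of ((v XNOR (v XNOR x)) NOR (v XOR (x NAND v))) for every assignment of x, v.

x | v | Output
--------------
0 | 0 | 0
0 | 1 | 1
1 | 0 | 0
1 | 1 | 0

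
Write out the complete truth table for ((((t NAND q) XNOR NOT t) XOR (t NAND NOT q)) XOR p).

q | t | p | Output
------------------
0 | 0 | 0 | 0
0 | 0 | 1 | 1
0 | 1 | 0 | 0
0 | 1 | 1 | 1
1 | 0 | 0 | 0
1 | 0 | 1 | 1
1 | 1 | 0 | 0
1 | 1 | 1 | 1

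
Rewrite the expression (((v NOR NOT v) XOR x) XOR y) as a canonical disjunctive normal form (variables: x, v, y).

(NOT x AND NOT v AND y) OR (NOT x AND v AND y) OR (x AND NOT v AND NOT y) OR (x AND v AND NOT y)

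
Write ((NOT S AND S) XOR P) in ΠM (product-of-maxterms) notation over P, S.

ΠM(0, 1) = (P OR S) AND (P OR NOT S)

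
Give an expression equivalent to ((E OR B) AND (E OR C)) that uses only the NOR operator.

((((E NOR B) NOR (E NOR B)) NOR ((E NOR B) NOR (E NOR B))) NOR (((E NOR C) NOR (E NOR C)) NOR ((E NOR C) NOR (E NOR C))))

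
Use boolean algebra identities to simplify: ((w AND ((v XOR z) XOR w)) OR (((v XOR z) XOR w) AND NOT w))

By distribution ((E AND v) OR (E AND NOT v) = E):
= ((v XOR z) XOR w)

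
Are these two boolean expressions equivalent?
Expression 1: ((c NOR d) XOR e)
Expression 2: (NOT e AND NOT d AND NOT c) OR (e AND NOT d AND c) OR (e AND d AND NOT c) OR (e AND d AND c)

Yes, they are equivalent — the two output columns agree on all 8 assignments:
e | d | c | Expression 1 | Expression 2
---------------------------------------
0 | 0 | 0 | 1 | 1
0 | 0 | 1 | 0 | 0
0 | 1 | 0 | 0 | 0
0 | 1 | 1 | 0 | 0
1 | 0 | 0 | 0 | 0
1 | 0 | 1 | 1 | 1
1 | 1 | 0 | 1 | 1
1 | 1 | 1 | 1 | 1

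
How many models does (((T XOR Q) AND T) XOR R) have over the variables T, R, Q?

Satisfying assignments: (0,1,0), (0,1,1), (1,0,0), (1,1,1)
Count: 4 out of 8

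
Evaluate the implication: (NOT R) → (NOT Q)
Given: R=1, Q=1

Antecedent (NOT R) = 0; consequent (NOT Q) = 0.
0 → 0 = 1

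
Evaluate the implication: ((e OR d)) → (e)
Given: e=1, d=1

Antecedent ((e OR d)) = 1; consequent (e) = 1.
1 → 1 = 1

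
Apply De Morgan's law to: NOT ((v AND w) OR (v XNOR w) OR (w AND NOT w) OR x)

NOT (v AND w) AND NOT (v XNOR w) AND NOT (w AND NOT w) AND NOT x
De Morgan's: NOT(OR of terms) = AND of negations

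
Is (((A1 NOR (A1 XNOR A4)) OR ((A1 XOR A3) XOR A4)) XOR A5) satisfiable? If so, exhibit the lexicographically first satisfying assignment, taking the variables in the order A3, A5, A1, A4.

A3=0, A5=0, A1=0, A4=1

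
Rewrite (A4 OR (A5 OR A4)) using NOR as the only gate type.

((A4 NOR ((A5 NOR A4) NOR (A5 NOR A4))) NOR (A4 NOR ((A5 NOR A4) NOR (A5 NOR A4))))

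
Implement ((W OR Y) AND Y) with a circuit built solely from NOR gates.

((((W NOR Y) NOR (W NOR Y)) NOR ((W NOR Y) NOR (W NOR Y))) NOR (Y NOR Y))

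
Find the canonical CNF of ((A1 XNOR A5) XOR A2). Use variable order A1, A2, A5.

(A1 OR A2 OR NOT A5) AND (A1 OR NOT A2 OR A5) AND (NOT A1 OR A2 OR A5) AND (NOT A1 OR NOT A2 OR NOT A5)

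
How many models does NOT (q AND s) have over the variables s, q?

Satisfying assignments: (0,0), (0,1), (1,0)
Count: 3 out of 4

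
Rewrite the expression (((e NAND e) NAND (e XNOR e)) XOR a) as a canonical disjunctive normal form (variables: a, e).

(NOT a AND e) OR (a AND NOT e)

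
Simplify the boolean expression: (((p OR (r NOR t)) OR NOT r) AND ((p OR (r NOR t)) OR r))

By distribution ((E OR v) AND (E OR NOT v) = E):
= (p OR (r NOR t))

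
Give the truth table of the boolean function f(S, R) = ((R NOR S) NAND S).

S | R | Output
--------------
0 | 0 | 1
0 | 1 | 1
1 | 0 | 1
1 | 1 | 1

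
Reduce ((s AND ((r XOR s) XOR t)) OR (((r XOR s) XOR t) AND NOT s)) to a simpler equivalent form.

By distribution ((E AND v) OR (E AND NOT v) = E):
= ((r XOR s) XOR t)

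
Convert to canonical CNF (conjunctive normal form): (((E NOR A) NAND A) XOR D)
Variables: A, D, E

(A OR NOT D OR E) AND (A OR NOT D OR NOT E) AND (NOT A OR NOT D OR E) AND (NOT A OR NOT D OR NOT E)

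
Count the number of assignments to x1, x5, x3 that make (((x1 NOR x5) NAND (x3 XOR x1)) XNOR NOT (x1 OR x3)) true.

Satisfying assignments: (0,0,0), (0,0,1), (0,1,0)
Count: 3 out of 8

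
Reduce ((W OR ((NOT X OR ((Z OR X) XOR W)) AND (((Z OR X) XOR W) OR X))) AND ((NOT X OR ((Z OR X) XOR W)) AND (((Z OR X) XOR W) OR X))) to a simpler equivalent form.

By absorption (E AND (E OR v) = E) then distribution ((E OR v) AND (E OR NOT v) = E):
= ((Z OR X) XOR W)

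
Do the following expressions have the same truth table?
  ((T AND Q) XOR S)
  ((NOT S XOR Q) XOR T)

No. Counterexample: with S=0, Q=0, T=0, Expression 1 = 0 but Expression 2 = 1.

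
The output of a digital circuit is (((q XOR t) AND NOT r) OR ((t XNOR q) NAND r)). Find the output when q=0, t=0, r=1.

Substituting: (((0 XOR 0) AND NOT 1) OR ((0 XNOR 0) NAND 1))
= 0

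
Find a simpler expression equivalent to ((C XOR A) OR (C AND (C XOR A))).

By absorption (E OR (E AND v) = E):
= (C XOR A)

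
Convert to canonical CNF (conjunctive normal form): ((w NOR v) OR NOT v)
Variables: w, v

(w OR NOT v) AND (NOT w OR NOT v)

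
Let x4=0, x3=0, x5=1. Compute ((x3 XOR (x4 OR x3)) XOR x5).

Substituting: ((0 XOR (0 OR 0)) XOR 1)
= 1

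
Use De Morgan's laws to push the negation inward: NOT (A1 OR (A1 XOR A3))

NOT A1 AND NOT (A1 XOR A3)
De Morgan's: NOT(OR of terms) = AND of negations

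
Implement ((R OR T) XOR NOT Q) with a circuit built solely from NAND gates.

((((R NAND R) NAND (T NAND T)) NAND (((R NAND R) NAND (T NAND T)) NAND (Q NAND Q))) NAND ((Q NAND Q) NAND (((R NAND R) NAND (T NAND T)) NAND (Q NAND Q))))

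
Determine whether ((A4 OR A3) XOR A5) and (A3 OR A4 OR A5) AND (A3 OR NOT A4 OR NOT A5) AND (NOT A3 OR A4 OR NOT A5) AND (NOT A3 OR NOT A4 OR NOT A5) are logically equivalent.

Yes, they are equivalent — the two output columns agree on all 8 assignments:
A3 | A4 | A5 | Expression 1 | Expression 2
------------------------------------------
0 | 0 | 0 | 0 | 0
0 | 0 | 1 | 1 | 1
0 | 1 | 0 | 1 | 1
0 | 1 | 1 | 0 | 0
1 | 0 | 0 | 1 | 1
1 | 0 | 1 | 0 | 0
1 | 1 | 0 | 1 | 1
1 | 1 | 1 | 0 | 0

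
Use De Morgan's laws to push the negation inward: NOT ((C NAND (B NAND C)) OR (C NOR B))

NOT (C NAND (B NAND C)) AND NOT (C NOR B)
De Morgan's: NOT(OR of terms) = AND of negations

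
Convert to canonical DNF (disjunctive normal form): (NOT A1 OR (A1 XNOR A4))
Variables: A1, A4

(NOT A1 AND NOT A4) OR (NOT A1 AND A4) OR (A1 AND A4)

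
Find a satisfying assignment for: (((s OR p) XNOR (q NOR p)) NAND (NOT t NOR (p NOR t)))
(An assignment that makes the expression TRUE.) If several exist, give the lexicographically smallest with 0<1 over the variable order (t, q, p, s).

t=0, q=0, p=0, s=0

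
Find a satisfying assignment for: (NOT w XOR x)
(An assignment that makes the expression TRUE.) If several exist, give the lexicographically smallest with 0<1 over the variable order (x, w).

x=0, w=0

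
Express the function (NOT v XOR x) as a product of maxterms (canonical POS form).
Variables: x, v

ΠM(1, 2) = (x OR NOT v) AND (NOT x OR v)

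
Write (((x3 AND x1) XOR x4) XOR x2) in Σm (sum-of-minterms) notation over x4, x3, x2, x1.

Σm(2, 3, 5, 6, 8, 9, 12, 15) = (NOT x4 AND NOT x3 AND x2 AND NOT x1) OR (NOT x4 AND NOT x3 AND x2 AND x1) OR (NOT x4 AND x3 AND NOT x2 AND x1) OR (NOT x4 AND x3 AND x2 AND NOT x1) OR (x4 AND NOT x3 AND NOT x2 AND NOT x1) OR (x4 AND NOT x3 AND NOT x2 AND x1) OR (x4 AND x3 AND NOT x2 AND NOT x1) OR (x4 AND x3 AND x2 AND x1)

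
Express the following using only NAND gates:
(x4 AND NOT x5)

((x4 NAND (x5 NAND x5)) NAND (x4 NAND (x5 NAND x5)))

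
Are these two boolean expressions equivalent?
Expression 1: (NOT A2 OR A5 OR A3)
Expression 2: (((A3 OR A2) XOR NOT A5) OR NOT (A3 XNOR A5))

Yes, they are equivalent — the two output columns agree on all 8 assignments:
A2 | A5 | A3 | Expression 1 | Expression 2
------------------------------------------
0 | 0 | 0 | 1 | 1
0 | 0 | 1 | 1 | 1
0 | 1 | 0 | 1 | 1
0 | 1 | 1 | 1 | 1
1 | 0 | 0 | 0 | 0
1 | 0 | 1 | 1 | 1
1 | 1 | 0 | 1 | 1
1 | 1 | 1 | 1 | 1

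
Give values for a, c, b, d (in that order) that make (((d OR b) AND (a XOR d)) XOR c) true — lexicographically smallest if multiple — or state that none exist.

a=0, c=0, b=0, d=1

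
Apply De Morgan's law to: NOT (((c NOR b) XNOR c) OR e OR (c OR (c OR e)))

NOT ((c NOR b) XNOR c) AND NOT e AND NOT (c OR (c OR e))
De Morgan's: NOT(OR of terms) = AND of negations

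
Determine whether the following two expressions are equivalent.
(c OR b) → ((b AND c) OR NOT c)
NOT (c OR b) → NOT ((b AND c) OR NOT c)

No, Inverse is not equivalent to original (counterexample: a=0, c=0, b=0)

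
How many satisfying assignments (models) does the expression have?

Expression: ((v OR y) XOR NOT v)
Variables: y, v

Satisfying assignments: (0,0), (0,1), (1,1)
Count: 3 out of 4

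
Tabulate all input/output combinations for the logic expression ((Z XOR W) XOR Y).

Y | W | Z | Output
------------------
0 | 0 | 0 | 0
0 | 0 | 1 | 1
0 | 1 | 0 | 1
0 | 1 | 1 | 0
1 | 0 | 0 | 1
1 | 0 | 1 | 0
1 | 1 | 0 | 0
1 | 1 | 1 | 1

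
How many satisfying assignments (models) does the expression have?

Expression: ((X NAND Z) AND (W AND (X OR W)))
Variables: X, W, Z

Satisfying assignments: (0,1,0), (0,1,1), (1,1,0)
Count: 3 out of 8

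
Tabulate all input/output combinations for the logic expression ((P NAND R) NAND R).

R | P | Output
--------------
0 | 0 | 1
0 | 1 | 1
1 | 0 | 0
1 | 1 | 1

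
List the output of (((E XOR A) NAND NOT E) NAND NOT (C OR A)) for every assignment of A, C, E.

A | C | E | Output
------------------
0 | 0 | 0 | 0
0 | 0 | 1 | 0
0 | 1 | 0 | 1
0 | 1 | 1 | 1
1 | 0 | 0 | 1
1 | 0 | 1 | 1
1 | 1 | 0 | 1
1 | 1 | 1 | 1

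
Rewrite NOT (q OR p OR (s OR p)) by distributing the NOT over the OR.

NOT q AND NOT p AND NOT (s OR p)
De Morgan's: NOT(OR of terms) = AND of negations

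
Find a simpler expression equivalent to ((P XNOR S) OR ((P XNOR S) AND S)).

By absorption (E OR (E AND v) = E):
= (P XNOR S)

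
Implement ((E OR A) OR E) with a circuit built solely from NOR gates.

((((E NOR A) NOR (E NOR A)) NOR E) NOR (((E NOR A) NOR (E NOR A)) NOR E))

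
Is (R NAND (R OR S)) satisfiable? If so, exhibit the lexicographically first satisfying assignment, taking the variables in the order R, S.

R=0, S=0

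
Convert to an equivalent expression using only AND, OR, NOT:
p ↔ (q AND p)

(p AND (q AND p)) OR (NOT p AND NOT (q AND p))
(Biconditional = both true or both false)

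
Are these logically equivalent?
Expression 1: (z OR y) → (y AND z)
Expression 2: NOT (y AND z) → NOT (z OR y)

Yes, Contrapositive is always equivalent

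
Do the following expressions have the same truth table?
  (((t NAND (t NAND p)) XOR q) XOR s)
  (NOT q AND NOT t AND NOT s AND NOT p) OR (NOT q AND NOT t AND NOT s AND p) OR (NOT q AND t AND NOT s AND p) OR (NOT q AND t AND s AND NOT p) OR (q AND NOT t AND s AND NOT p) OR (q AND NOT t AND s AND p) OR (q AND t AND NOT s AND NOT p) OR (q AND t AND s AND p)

Yes, they are equivalent — the two output columns agree on all 16 assignments:
q | t | s | p | Expression 1 | Expression 2
-------------------------------------------
0 | 0 | 0 | 0 | 1 | 1
0 | 0 | 0 | 1 | 1 | 1
0 | 0 | 1 | 0 | 0 | 0
0 | 0 | 1 | 1 | 0 | 0
0 | 1 | 0 | 0 | 0 | 0
0 | 1 | 0 | 1 | 1 | 1
0 | 1 | 1 | 0 | 1 | 1
0 | 1 | 1 | 1 | 0 | 0
1 | 0 | 0 | 0 | 0 | 0
1 | 0 | 0 | 1 | 0 | 0
1 | 0 | 1 | 0 | 1 | 1
1 | 0 | 1 | 1 | 1 | 1
1 | 1 | 0 | 0 | 1 | 1
1 | 1 | 0 | 1 | 0 | 0
1 | 1 | 1 | 0 | 0 | 0
1 | 1 | 1 | 1 | 1 | 1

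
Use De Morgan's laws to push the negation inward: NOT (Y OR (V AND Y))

NOT Y AND NOT (V AND Y)
De Morgan's: NOT(OR of terms) = AND of negations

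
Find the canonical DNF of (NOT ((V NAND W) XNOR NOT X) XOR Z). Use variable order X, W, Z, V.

(NOT X AND NOT W AND Z AND NOT V) OR (NOT X AND NOT W AND Z AND V) OR (NOT X AND W AND NOT Z AND V) OR (NOT X AND W AND Z AND NOT V) OR (X AND NOT W AND NOT Z AND NOT V) OR (X AND NOT W AND NOT Z AND V) OR (X AND W AND NOT Z AND NOT V) OR (X AND W AND Z AND V)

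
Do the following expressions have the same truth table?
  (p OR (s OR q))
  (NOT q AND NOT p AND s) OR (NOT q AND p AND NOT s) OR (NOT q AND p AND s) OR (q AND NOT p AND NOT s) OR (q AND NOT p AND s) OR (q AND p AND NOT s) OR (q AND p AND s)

Yes, they are equivalent — the two output columns agree on all 8 assignments:
q | p | s | Expression 1 | Expression 2
---------------------------------------
0 | 0 | 0 | 0 | 0
0 | 0 | 1 | 1 | 1
0 | 1 | 0 | 1 | 1
0 | 1 | 1 | 1 | 1
1 | 0 | 0 | 1 | 1
1 | 0 | 1 | 1 | 1
1 | 1 | 0 | 1 | 1
1 | 1 | 1 | 1 | 1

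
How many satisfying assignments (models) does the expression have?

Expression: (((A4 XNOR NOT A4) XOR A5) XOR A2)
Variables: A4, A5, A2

Satisfying assignments: (0,0,1), (0,1,0), (1,0,1), (1,1,0)
Count: 4 out of 8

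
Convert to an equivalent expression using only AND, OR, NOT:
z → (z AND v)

NOT z OR (z AND v)
(Implication elimination: A → B = NOT A OR B)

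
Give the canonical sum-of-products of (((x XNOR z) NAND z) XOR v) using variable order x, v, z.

Σm(0, 1, 4, 7) = (NOT x AND NOT v AND NOT z) OR (NOT x AND NOT v AND z) OR (x AND NOT v AND NOT z) OR (x AND v AND z)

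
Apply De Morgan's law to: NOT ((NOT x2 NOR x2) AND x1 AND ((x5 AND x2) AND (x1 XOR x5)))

NOT (NOT x2 NOR x2) OR NOT x1 OR NOT ((x5 AND x2) AND (x1 XOR x5))
De Morgan's: NOT(AND of terms) = OR of negations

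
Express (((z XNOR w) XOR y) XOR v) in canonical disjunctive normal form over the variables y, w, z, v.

(NOT y AND NOT w AND NOT z AND NOT v) OR (NOT y AND NOT w AND z AND v) OR (NOT y AND w AND NOT z AND v) OR (NOT y AND w AND z AND NOT v) OR (y AND NOT w AND NOT z AND v) OR (y AND NOT w AND z AND NOT v) OR (y AND w AND NOT z AND NOT v) OR (y AND w AND z AND v)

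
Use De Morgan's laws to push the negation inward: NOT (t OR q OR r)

NOT t AND NOT q AND NOT r
De Morgan's: NOT(OR of terms) = AND of negations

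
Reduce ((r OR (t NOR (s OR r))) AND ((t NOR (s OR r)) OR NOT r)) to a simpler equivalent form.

By distribution ((E OR v) AND (E OR NOT v) = E):
= (t NOR (s OR r))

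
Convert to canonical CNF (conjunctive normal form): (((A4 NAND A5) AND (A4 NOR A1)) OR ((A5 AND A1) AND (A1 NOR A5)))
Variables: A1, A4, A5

(A1 OR NOT A4 OR A5) AND (A1 OR NOT A4 OR NOT A5) AND (NOT A1 OR A4 OR A5) AND (NOT A1 OR A4 OR NOT A5) AND (NOT A1 OR NOT A4 OR A5) AND (NOT A1 OR NOT A4 OR NOT A5)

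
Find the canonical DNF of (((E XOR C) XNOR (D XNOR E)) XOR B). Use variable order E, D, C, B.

(NOT E AND NOT D AND NOT C AND B) OR (NOT E AND NOT D AND C AND NOT B) OR (NOT E AND D AND NOT C AND NOT B) OR (NOT E AND D AND C AND B) OR (E AND NOT D AND NOT C AND B) OR (E AND NOT D AND C AND NOT B) OR (E AND D AND NOT C AND NOT B) OR (E AND D AND C AND B)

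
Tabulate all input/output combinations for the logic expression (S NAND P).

P | S | Output
--------------
0 | 0 | 1
0 | 1 | 1
1 | 0 | 1
1 | 1 | 0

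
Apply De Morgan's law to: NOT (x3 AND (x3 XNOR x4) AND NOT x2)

NOT x3 OR NOT (x3 XNOR x4) OR x2
De Morgan's: NOT(AND of terms) = OR of negations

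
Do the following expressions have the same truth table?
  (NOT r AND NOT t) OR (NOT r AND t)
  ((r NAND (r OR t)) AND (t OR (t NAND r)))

Yes, they are equivalent — the two output columns agree on all 4 assignments:
r | t | Expression 1 | Expression 2
-----------------------------------
0 | 0 | 1 | 1
0 | 1 | 1 | 1
1 | 0 | 0 | 0
1 | 1 | 0 | 0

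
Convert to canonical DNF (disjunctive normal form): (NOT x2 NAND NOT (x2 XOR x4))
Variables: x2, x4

(NOT x2 AND x4) OR (x2 AND NOT x4) OR (x2 AND x4)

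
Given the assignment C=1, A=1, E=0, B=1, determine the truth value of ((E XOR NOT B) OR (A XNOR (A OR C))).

Substituting: ((0 XOR NOT 1) OR (1 XNOR (1 OR 1)))
= 1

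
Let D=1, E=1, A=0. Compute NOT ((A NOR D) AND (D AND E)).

Substituting: NOT ((0 NOR 1) AND (1 AND 1))
= 1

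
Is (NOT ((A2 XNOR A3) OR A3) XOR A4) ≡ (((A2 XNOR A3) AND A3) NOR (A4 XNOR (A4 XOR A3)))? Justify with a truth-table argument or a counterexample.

No. Counterexample: with A4=0, A2=0, A3=1, Expression 1 = 0 but Expression 2 = 1.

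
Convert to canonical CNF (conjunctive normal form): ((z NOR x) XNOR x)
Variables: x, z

(x OR z) AND (NOT x OR z) AND (NOT x OR NOT z)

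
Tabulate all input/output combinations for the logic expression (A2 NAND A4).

A2 | A4 | Output
----------------
0 | 0 | 1
0 | 1 | 1
1 | 0 | 1
1 | 1 | 0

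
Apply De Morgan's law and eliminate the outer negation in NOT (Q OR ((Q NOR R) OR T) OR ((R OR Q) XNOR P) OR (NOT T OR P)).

NOT Q AND NOT ((Q NOR R) OR T) AND NOT ((R OR Q) XNOR P) AND NOT (NOT T OR P)
De Morgan's: NOT(OR of terms) = AND of negations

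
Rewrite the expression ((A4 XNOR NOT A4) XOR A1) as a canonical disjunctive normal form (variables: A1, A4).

(A1 AND NOT A4) OR (A1 AND A4)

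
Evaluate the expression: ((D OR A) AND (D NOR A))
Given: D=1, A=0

Substituting: ((1 OR 0) AND (1 NOR 0))
= 0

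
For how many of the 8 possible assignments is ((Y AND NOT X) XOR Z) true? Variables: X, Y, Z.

Satisfying assignments: (0,0,1), (0,1,0), (1,0,1), (1,1,1)
Count: 4 out of 8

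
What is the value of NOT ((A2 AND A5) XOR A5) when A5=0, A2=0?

Substituting: NOT ((0 AND 0) XOR 0)
= 1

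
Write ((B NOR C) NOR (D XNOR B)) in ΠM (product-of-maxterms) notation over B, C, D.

ΠM(0, 1, 2, 5, 7) = (B OR C OR D) AND (B OR C OR NOT D) AND (B OR NOT C OR D) AND (NOT B OR C OR NOT D) AND (NOT B OR NOT C OR NOT D)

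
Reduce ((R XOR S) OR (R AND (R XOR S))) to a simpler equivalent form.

By absorption (E OR (E AND v) = E):
= (R XOR S)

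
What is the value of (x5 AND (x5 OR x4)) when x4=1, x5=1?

Substituting: (1 AND (1 OR 1))
= 1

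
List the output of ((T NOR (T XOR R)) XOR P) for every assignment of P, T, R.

P | T | R | Output
------------------
0 | 0 | 0 | 1
0 | 0 | 1 | 0
0 | 1 | 0 | 0
0 | 1 | 1 | 0
1 | 0 | 0 | 0
1 | 0 | 1 | 1
1 | 1 | 0 | 1
1 | 1 | 1 | 1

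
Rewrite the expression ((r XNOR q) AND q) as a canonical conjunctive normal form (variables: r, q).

(r OR q) AND (r OR NOT q) AND (NOT r OR q)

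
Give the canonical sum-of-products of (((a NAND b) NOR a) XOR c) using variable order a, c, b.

Σm(2, 3, 6, 7) = (NOT a AND c AND NOT b) OR (NOT a AND c AND b) OR (a AND c AND NOT b) OR (a AND c AND b)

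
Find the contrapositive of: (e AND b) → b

Contrapositive: NOT b → NOT (e AND b)
Note: A statement and its contrapositive are logically equivalent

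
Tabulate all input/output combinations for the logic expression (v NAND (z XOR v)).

z | v | Output
--------------
0 | 0 | 1
0 | 1 | 0
1 | 0 | 1
1 | 1 | 1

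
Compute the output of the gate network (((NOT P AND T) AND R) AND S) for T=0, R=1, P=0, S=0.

Substituting: (((NOT 0 AND 0) AND 1) AND 0)
= 0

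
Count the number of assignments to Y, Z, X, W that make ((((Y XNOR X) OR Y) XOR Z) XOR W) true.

Satisfying assignments: (0,0,0,0), (0,0,1,1), (0,1,0,1), (0,1,1,0), (1,0,0,0), (1,0,1,0), (1,1,0,1), (1,1,1,1)
Count: 8 out of 16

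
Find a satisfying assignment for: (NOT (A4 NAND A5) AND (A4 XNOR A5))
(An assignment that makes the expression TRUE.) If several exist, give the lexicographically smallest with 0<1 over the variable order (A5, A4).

A5=1, A4=1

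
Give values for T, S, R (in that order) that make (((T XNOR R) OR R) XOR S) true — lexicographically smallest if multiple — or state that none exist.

T=0, S=0, R=0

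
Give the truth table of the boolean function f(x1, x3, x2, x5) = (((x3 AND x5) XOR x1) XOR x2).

x1 | x3 | x2 | x5 | Output
--------------------------
0 | 0 | 0 | 0 | 0
0 | 0 | 0 | 1 | 0
0 | 0 | 1 | 0 | 1
0 | 0 | 1 | 1 | 1
0 | 1 | 0 | 0 | 0
0 | 1 | 0 | 1 | 1
0 | 1 | 1 | 0 | 1
0 | 1 | 1 | 1 | 0
1 | 0 | 0 | 0 | 1
1 | 0 | 0 | 1 | 1
1 | 0 | 1 | 0 | 0
1 | 0 | 1 | 1 | 0
1 | 1 | 0 | 0 | 1
1 | 1 | 0 | 1 | 0
1 | 1 | 1 | 0 | 0
1 | 1 | 1 | 1 | 1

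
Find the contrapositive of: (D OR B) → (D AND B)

Contrapositive: NOT (D AND B) → NOT (D OR B)
Note: A statement and its contrapositive are logically equivalent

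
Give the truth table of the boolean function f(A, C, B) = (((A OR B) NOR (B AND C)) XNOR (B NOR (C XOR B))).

A | C | B | Output
------------------
0 | 0 | 0 | 1
0 | 0 | 1 | 1
0 | 1 | 0 | 0
0 | 1 | 1 | 1
1 | 0 | 0 | 0
1 | 0 | 1 | 1
1 | 1 | 0 | 1
1 | 1 | 1 | 1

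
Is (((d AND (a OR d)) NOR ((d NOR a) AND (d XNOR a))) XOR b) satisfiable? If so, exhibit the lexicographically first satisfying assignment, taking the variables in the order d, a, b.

d=0, a=0, b=1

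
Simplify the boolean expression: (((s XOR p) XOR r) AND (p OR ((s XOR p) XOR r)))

By absorption (E AND (E OR v) = E):
= ((s XOR p) XOR r)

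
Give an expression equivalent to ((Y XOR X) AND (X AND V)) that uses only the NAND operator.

((((Y NAND (Y NAND X)) NAND (X NAND (Y NAND X))) NAND ((X NAND V) NAND (X NAND V))) NAND (((Y NAND (Y NAND X)) NAND (X NAND (Y NAND X))) NAND ((X NAND V) NAND (X NAND V))))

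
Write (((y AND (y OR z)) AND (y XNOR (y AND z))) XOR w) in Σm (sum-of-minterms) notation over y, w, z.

Σm(2, 3, 5, 6) = (NOT y AND w AND NOT z) OR (NOT y AND w AND z) OR (y AND NOT w AND z) OR (y AND w AND NOT z)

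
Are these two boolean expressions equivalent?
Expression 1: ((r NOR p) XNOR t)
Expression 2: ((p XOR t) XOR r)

No. Counterexample: with t=0, p=1, r=1, Expression 1 = 1 but Expression 2 = 0.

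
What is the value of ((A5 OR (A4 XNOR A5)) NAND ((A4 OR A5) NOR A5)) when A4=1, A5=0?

Substituting: ((0 OR (1 XNOR 0)) NAND ((1 OR 0) NOR 0))
= 1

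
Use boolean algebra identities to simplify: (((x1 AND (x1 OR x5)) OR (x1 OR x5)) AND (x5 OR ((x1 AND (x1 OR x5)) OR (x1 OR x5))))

By absorption (E AND (E OR v) = E) then absorption (E OR (E AND v) = E):
= (x1 OR x5)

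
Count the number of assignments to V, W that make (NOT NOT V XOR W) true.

Satisfying assignments: (0,1), (1,0)
Count: 2 out of 4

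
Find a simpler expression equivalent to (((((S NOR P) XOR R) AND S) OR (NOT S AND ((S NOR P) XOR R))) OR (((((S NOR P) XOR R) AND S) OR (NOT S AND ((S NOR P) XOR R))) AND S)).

By absorption (E OR (E AND v) = E) then distribution ((E AND v) OR (E AND NOT v) = E):
= ((S NOR P) XOR R)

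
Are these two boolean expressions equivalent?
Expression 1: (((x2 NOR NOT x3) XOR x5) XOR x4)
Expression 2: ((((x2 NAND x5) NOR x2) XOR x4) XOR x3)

No. Counterexample: with x5=0, x4=0, x2=1, x3=1, Expression 1 = 0 but Expression 2 = 1.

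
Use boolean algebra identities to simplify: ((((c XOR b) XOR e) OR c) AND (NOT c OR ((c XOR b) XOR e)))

By distribution ((E OR v) AND (E OR NOT v) = E):
= ((c XOR b) XOR e)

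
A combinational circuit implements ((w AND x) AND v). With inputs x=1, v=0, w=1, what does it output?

Substituting: ((1 AND 1) AND 0)
= 0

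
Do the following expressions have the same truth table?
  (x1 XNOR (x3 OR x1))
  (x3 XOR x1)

No. Counterexample: with x3=0, x1=0, Expression 1 = 1 but Expression 2 = 0.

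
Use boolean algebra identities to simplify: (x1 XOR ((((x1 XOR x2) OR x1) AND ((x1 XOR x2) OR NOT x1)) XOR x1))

By XOR self-cancellation ((E XOR v) XOR v = E) then distribution ((E OR v) AND (E OR NOT v) = E):
= (x1 XOR x2)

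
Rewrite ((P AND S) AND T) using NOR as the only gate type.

((((P NOR P) NOR (S NOR S)) NOR ((P NOR P) NOR (S NOR S))) NOR (T NOR T))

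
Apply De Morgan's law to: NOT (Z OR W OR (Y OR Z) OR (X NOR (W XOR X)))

NOT Z AND NOT W AND NOT (Y OR Z) AND NOT (X NOR (W XOR X))
De Morgan's: NOT(OR of terms) = AND of negations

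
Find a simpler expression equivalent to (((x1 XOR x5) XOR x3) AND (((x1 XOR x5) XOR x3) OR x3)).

By absorption (E AND (E OR v) = E):
= ((x1 XOR x5) XOR x3)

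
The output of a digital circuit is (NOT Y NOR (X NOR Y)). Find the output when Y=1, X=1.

Substituting: (NOT 1 NOR (1 NOR 1))
= 1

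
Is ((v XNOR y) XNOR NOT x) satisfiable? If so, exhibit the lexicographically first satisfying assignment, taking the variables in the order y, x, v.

y=0, x=0, v=0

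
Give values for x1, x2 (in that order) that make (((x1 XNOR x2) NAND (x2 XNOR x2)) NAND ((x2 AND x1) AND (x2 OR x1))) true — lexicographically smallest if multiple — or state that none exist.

x1=0, x2=0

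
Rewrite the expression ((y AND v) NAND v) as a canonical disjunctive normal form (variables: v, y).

(NOT v AND NOT y) OR (NOT v AND y) OR (v AND NOT y)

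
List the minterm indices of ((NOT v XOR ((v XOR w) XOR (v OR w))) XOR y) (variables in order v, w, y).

Σm(0, 2, 5, 6) = (NOT v AND NOT w AND NOT y) OR (NOT v AND w AND NOT y) OR (v AND NOT w AND y) OR (v AND w AND NOT y)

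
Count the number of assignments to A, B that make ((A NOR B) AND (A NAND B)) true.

Satisfying assignments: (0,0)
Count: 1 out of 4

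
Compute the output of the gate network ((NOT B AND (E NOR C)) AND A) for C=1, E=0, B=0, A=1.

Substituting: ((NOT 0 AND (0 NOR 1)) AND 1)
= 0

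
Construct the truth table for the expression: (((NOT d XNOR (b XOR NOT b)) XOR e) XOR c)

e | d | b | c | Output
----------------------
0 | 0 | 0 | 0 | 1
0 | 0 | 0 | 1 | 0
0 | 0 | 1 | 0 | 1
0 | 0 | 1 | 1 | 0
0 | 1 | 0 | 0 | 0
0 | 1 | 0 | 1 | 1
0 | 1 | 1 | 0 | 0
0 | 1 | 1 | 1 | 1
1 | 0 | 0 | 0 | 0
1 | 0 | 0 | 1 | 1
1 | 0 | 1 | 0 | 0
1 | 0 | 1 | 1 | 1
1 | 1 | 0 | 0 | 1
1 | 1 | 0 | 1 | 0
1 | 1 | 1 | 0 | 1
1 | 1 | 1 | 1 | 0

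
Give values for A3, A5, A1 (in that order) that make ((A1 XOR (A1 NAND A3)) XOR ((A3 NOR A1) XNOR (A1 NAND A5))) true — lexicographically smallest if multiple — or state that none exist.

A3=0, A5=1, A1=1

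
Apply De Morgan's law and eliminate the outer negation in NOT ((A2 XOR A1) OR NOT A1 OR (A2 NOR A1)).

NOT (A2 XOR A1) AND A1 AND NOT (A2 NOR A1)
De Morgan's: NOT(OR of terms) = AND of negations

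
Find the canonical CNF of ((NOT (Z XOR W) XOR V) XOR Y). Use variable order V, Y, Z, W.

(V OR Y OR Z OR NOT W) AND (V OR Y OR NOT Z OR W) AND (V OR NOT Y OR Z OR W) AND (V OR NOT Y OR NOT Z OR NOT W) AND (NOT V OR Y OR Z OR W) AND (NOT V OR Y OR NOT Z OR NOT W) AND (NOT V OR NOT Y OR Z OR NOT W) AND (NOT V OR NOT Y OR NOT Z OR W)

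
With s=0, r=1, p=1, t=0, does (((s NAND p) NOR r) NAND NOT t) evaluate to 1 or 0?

Substituting: (((0 NAND 1) NOR 1) NAND NOT 0)
= 1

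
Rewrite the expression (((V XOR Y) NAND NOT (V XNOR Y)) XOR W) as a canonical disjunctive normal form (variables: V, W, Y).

(NOT V AND NOT W AND NOT Y) OR (NOT V AND W AND Y) OR (V AND NOT W AND Y) OR (V AND W AND NOT Y)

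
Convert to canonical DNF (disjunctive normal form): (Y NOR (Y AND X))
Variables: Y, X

(NOT Y AND NOT X) OR (NOT Y AND X)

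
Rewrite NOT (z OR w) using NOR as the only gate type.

(((z NOR w) NOR (z NOR w)) NOR ((z NOR w) NOR (z NOR w)))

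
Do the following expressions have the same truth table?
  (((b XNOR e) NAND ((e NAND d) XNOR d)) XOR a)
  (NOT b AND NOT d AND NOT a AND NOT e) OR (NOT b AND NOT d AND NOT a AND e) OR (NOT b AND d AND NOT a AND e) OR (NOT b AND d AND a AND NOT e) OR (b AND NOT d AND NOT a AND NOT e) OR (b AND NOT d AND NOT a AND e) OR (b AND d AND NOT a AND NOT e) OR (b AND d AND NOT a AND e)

Yes, they are equivalent — the two output columns agree on all 16 assignments:
b | d | a | e | Expression 1 | Expression 2
-------------------------------------------
0 | 0 | 0 | 0 | 1 | 1
0 | 0 | 0 | 1 | 1 | 1
0 | 0 | 1 | 0 | 0 | 0
0 | 0 | 1 | 1 | 0 | 0
0 | 1 | 0 | 0 | 0 | 0
0 | 1 | 0 | 1 | 1 | 1
0 | 1 | 1 | 0 | 1 | 1
0 | 1 | 1 | 1 | 0 | 0
1 | 0 | 0 | 0 | 1 | 1
1 | 0 | 0 | 1 | 1 | 1
1 | 0 | 1 | 0 | 0 | 0
1 | 0 | 1 | 1 | 0 | 0
1 | 1 | 0 | 0 | 1 | 1
1 | 1 | 0 | 1 | 1 | 1
1 | 1 | 1 | 0 | 0 | 0
1 | 1 | 1 | 1 | 0 | 0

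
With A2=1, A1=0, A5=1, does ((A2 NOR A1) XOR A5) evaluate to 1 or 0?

Substituting: ((1 NOR 0) XOR 1)
= 1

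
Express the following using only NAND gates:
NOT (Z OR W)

(((Z NAND Z) NAND (W NAND W)) NAND ((Z NAND Z) NAND (W NAND W)))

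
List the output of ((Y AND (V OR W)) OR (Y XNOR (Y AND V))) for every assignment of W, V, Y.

W | V | Y | Output
------------------
0 | 0 | 0 | 1
0 | 0 | 1 | 0
0 | 1 | 0 | 1
0 | 1 | 1 | 1
1 | 0 | 0 | 1
1 | 0 | 1 | 1
1 | 1 | 0 | 1
1 | 1 | 1 | 1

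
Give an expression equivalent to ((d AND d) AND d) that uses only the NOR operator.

((((d NOR d) NOR (d NOR d)) NOR ((d NOR d) NOR (d NOR d))) NOR (d NOR d))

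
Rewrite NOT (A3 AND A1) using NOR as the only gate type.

(((A3 NOR A3) NOR (A1 NOR A1)) NOR ((A3 NOR A3) NOR (A1 NOR A1)))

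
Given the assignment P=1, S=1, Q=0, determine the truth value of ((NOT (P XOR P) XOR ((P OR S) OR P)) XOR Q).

Substituting: ((NOT (1 XOR 1) XOR ((1 OR 1) OR 1)) XOR 0)
= 0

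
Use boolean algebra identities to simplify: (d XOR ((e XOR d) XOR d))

By XOR self-cancellation ((E XOR v) XOR v = E):
= (e XOR d)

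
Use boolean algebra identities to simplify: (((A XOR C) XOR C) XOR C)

By XOR self-cancellation ((E XOR v) XOR v = E):
= (A XOR C)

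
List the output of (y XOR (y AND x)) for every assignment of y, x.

y | x | Output
--------------
0 | 0 | 0
0 | 1 | 0
1 | 0 | 1
1 | 1 | 0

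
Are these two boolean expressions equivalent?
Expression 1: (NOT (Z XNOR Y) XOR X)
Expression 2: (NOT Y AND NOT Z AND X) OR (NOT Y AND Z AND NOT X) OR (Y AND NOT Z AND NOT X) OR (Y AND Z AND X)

Yes, they are equivalent — the two output columns agree on all 8 assignments:
Y | Z | X | Expression 1 | Expression 2
---------------------------------------
0 | 0 | 0 | 0 | 0
0 | 0 | 1 | 1 | 1
0 | 1 | 0 | 1 | 1
0 | 1 | 1 | 0 | 0
1 | 0 | 0 | 1 | 1
1 | 0 | 1 | 0 | 0
1 | 1 | 0 | 0 | 0
1 | 1 | 1 | 1 | 1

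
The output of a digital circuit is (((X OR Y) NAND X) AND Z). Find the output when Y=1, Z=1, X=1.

Substituting: (((1 OR 1) NAND 1) AND 1)
= 0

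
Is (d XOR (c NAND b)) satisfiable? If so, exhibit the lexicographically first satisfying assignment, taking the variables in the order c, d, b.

c=0, d=0, b=0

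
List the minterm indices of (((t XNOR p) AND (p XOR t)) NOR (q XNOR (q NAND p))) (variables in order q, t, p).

Σm(0, 1, 2, 3, 5, 7) = (NOT q AND NOT t AND NOT p) OR (NOT q AND NOT t AND p) OR (NOT q AND t AND NOT p) OR (NOT q AND t AND p) OR (q AND NOT t AND p) OR (q AND t AND p)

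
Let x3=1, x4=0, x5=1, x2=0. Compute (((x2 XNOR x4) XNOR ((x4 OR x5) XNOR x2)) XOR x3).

Substituting: (((0 XNOR 0) XNOR ((0 OR 1) XNOR 0)) XOR 1)
= 1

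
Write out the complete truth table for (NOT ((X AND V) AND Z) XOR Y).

Y | X | Z | V | Output
----------------------
0 | 0 | 0 | 0 | 1
0 | 0 | 0 | 1 | 1
0 | 0 | 1 | 0 | 1
0 | 0 | 1 | 1 | 1
0 | 1 | 0 | 0 | 1
0 | 1 | 0 | 1 | 1
0 | 1 | 1 | 0 | 1
0 | 1 | 1 | 1 | 0
1 | 0 | 0 | 0 | 0
1 | 0 | 0 | 1 | 0
1 | 0 | 1 | 0 | 0
1 | 0 | 1 | 1 | 0
1 | 1 | 0 | 0 | 0
1 | 1 | 0 | 1 | 0
1 | 1 | 1 | 0 | 0
1 | 1 | 1 | 1 | 1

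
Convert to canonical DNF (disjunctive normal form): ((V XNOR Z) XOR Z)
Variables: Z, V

(NOT Z AND NOT V) OR (Z AND NOT V)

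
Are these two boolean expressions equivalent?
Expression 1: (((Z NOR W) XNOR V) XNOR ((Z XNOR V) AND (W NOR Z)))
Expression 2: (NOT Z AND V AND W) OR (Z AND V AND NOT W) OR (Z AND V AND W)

Yes, they are equivalent — the two output columns agree on all 8 assignments:
Z | V | W | Expression 1 | Expression 2
---------------------------------------
0 | 0 | 0 | 0 | 0
0 | 0 | 1 | 0 | 0
0 | 1 | 0 | 0 | 0
0 | 1 | 1 | 1 | 1
1 | 0 | 0 | 0 | 0
1 | 0 | 1 | 0 | 0
1 | 1 | 0 | 1 | 1
1 | 1 | 1 | 1 | 1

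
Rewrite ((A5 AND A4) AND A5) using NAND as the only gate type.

((((A5 NAND A4) NAND (A5 NAND A4)) NAND A5) NAND (((A5 NAND A4) NAND (A5 NAND A4)) NAND A5))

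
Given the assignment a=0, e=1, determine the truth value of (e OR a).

Substituting: (1 OR 0)
= 1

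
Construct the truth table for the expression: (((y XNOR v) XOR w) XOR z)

w | y | z | v | Output
----------------------
0 | 0 | 0 | 0 | 1
0 | 0 | 0 | 1 | 0
0 | 0 | 1 | 0 | 0
0 | 0 | 1 | 1 | 1
0 | 1 | 0 | 0 | 0
0 | 1 | 0 | 1 | 1
0 | 1 | 1 | 0 | 1
0 | 1 | 1 | 1 | 0
1 | 0 | 0 | 0 | 0
1 | 0 | 0 | 1 | 1
1 | 0 | 1 | 0 | 1
1 | 0 | 1 | 1 | 0
1 | 1 | 0 | 0 | 1
1 | 1 | 0 | 1 | 0
1 | 1 | 1 | 0 | 0
1 | 1 | 1 | 1 | 1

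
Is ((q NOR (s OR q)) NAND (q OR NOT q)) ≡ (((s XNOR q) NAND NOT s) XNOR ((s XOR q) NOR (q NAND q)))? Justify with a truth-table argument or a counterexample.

No. Counterexample: with q=0, s=0, Expression 1 = 0 but Expression 2 = 1.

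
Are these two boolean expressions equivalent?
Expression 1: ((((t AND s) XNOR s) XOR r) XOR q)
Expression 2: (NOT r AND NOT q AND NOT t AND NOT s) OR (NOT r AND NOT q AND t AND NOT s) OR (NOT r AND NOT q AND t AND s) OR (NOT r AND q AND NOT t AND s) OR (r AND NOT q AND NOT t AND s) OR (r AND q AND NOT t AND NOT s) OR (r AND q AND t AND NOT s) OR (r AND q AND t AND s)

Yes, they are equivalent — the two output columns agree on all 16 assignments:
r | q | t | s | Expression 1 | Expression 2
-------------------------------------------
0 | 0 | 0 | 0 | 1 | 1
0 | 0 | 0 | 1 | 0 | 0
0 | 0 | 1 | 0 | 1 | 1
0 | 0 | 1 | 1 | 1 | 1
0 | 1 | 0 | 0 | 0 | 0
0 | 1 | 0 | 1 | 1 | 1
0 | 1 | 1 | 0 | 0 | 0
0 | 1 | 1 | 1 | 0 | 0
1 | 0 | 0 | 0 | 0 | 0
1 | 0 | 0 | 1 | 1 | 1
1 | 0 | 1 | 0 | 0 | 0
1 | 0 | 1 | 1 | 0 | 0
1 | 1 | 0 | 0 | 1 | 1
1 | 1 | 0 | 1 | 0 | 0
1 | 1 | 1 | 0 | 1 | 1
1 | 1 | 1 | 1 | 1 | 1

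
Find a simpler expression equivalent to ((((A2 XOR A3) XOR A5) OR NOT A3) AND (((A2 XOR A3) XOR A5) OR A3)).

By distribution ((E OR v) AND (E OR NOT v) = E):
= ((A2 XOR A3) XOR A5)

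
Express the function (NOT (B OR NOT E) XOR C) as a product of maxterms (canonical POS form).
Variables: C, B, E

ΠM(0, 2, 3, 5) = (C OR B OR E) AND (C OR NOT B OR E) AND (C OR NOT B OR NOT E) AND (NOT C OR B OR NOT E)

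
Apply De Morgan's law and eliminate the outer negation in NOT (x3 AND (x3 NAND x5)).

NOT x3 OR NOT (x3 NAND x5)
De Morgan's: NOT(AND of terms) = OR of negations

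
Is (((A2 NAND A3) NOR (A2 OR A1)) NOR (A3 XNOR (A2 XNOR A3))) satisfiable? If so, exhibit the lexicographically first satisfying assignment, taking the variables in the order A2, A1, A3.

A2=0, A1=0, A3=0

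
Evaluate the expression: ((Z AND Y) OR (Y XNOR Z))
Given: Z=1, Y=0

Substituting: ((1 AND 0) OR (0 XNOR 1))
= 0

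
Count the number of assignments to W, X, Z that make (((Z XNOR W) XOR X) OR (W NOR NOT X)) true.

Satisfying assignments: (0,0,0), (0,1,0), (0,1,1), (1,0,1), (1,1,0)
Count: 5 out of 8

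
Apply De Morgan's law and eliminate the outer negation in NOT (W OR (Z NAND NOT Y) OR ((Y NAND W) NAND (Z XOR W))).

NOT W AND NOT (Z NAND NOT Y) AND NOT ((Y NAND W) NAND (Z XOR W))
De Morgan's: NOT(OR of terms) = AND of negations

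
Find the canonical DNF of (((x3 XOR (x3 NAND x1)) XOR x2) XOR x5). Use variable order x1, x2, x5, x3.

(NOT x1 AND NOT x2 AND NOT x5 AND NOT x3) OR (NOT x1 AND NOT x2 AND x5 AND x3) OR (NOT x1 AND x2 AND NOT x5 AND x3) OR (NOT x1 AND x2 AND x5 AND NOT x3) OR (x1 AND NOT x2 AND NOT x5 AND NOT x3) OR (x1 AND NOT x2 AND NOT x5 AND x3) OR (x1 AND x2 AND x5 AND NOT x3) OR (x1 AND x2 AND x5 AND x3)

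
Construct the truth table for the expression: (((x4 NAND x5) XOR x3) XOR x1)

x5 | x3 | x1 | x4 | Output
--------------------------
0 | 0 | 0 | 0 | 1
0 | 0 | 0 | 1 | 1
0 | 0 | 1 | 0 | 0
0 | 0 | 1 | 1 | 0
0 | 1 | 0 | 0 | 0
0 | 1 | 0 | 1 | 0
0 | 1 | 1 | 0 | 1
0 | 1 | 1 | 1 | 1
1 | 0 | 0 | 0 | 1
1 | 0 | 0 | 1 | 0
1 | 0 | 1 | 0 | 0
1 | 0 | 1 | 1 | 1
1 | 1 | 0 | 0 | 0
1 | 1 | 0 | 1 | 1
1 | 1 | 1 | 0 | 1
1 | 1 | 1 | 1 | 0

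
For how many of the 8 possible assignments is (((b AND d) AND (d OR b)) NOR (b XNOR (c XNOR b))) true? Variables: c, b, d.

Satisfying assignments: (0,0,0), (0,0,1), (0,1,0)
Count: 3 out of 8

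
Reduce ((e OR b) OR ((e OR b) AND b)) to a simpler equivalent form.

By absorption (E OR (E AND v) = E):
= (e OR b)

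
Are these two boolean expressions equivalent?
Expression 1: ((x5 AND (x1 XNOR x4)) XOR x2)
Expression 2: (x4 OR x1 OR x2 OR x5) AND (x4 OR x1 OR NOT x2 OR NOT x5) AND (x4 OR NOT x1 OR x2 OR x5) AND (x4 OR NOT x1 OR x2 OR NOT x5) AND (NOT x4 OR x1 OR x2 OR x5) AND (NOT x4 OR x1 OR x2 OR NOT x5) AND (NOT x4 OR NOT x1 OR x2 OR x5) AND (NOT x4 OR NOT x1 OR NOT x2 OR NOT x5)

Yes, they are equivalent — the two output columns agree on all 16 assignments:
x4 | x1 | x2 | x5 | Expression 1 | Expression 2
-----------------------------------------------
0 | 0 | 0 | 0 | 0 | 0
0 | 0 | 0 | 1 | 1 | 1
0 | 0 | 1 | 0 | 1 | 1
0 | 0 | 1 | 1 | 0 | 0
0 | 1 | 0 | 0 | 0 | 0
0 | 1 | 0 | 1 | 0 | 0
0 | 1 | 1 | 0 | 1 | 1
0 | 1 | 1 | 1 | 1 | 1
1 | 0 | 0 | 0 | 0 | 0
1 | 0 | 0 | 1 | 0 | 0
1 | 0 | 1 | 0 | 1 | 1
1 | 0 | 1 | 1 | 1 | 1
1 | 1 | 0 | 0 | 0 | 0
1 | 1 | 0 | 1 | 1 | 1
1 | 1 | 1 | 0 | 1 | 1
1 | 1 | 1 | 1 | 0 | 0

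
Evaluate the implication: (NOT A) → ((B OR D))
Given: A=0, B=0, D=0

Antecedent (NOT A) = 1; consequent ((B OR D)) = 0.
1 → 0 = 0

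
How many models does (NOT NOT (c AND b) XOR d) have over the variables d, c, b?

Satisfying assignments: (0,1,1), (1,0,0), (1,0,1), (1,1,0)
Count: 4 out of 8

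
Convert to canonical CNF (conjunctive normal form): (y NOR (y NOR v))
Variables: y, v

(y OR v) AND (NOT y OR v) AND (NOT y OR NOT v)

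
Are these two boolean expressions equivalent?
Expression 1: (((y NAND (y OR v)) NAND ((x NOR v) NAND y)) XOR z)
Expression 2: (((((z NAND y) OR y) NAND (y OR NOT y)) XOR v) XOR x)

No. Counterexample: with v=0, y=0, x=0, z=1, Expression 1 = 1 but Expression 2 = 0.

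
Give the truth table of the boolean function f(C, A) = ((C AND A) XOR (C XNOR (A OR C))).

C | A | Output
--------------
0 | 0 | 1
0 | 1 | 0
1 | 0 | 1
1 | 1 | 0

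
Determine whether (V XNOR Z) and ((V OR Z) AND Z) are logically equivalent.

No. Counterexample: with Z=0, V=0, Expression 1 = 1 but Expression 2 = 0.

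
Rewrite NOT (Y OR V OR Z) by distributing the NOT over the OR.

NOT Y AND NOT V AND NOT Z
De Morgan's: NOT(OR of terms) = AND of negations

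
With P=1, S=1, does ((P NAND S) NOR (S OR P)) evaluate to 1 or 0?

Substituting: ((1 NAND 1) NOR (1 OR 1))
= 0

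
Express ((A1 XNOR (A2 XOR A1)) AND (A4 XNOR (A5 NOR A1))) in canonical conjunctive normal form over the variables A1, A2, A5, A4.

(A1 OR A2 OR A5 OR A4) AND (A1 OR A2 OR NOT A5 OR NOT A4) AND (A1 OR NOT A2 OR A5 OR A4) AND (A1 OR NOT A2 OR A5 OR NOT A4) AND (A1 OR NOT A2 OR NOT A5 OR A4) AND (A1 OR NOT A2 OR NOT A5 OR NOT A4) AND (NOT A1 OR A2 OR A5 OR NOT A4) AND (NOT A1 OR A2 OR NOT A5 OR NOT A4) AND (NOT A1 OR NOT A2 OR A5 OR A4) AND (NOT A1 OR NOT A2 OR A5 OR NOT A4) AND (NOT A1 OR NOT A2 OR NOT A5 OR A4) AND (NOT A1 OR NOT A2 OR NOT A5 OR NOT A4)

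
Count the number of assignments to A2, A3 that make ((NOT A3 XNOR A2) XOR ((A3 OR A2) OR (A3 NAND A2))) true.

Satisfying assignments: (0,0), (1,1)
Count: 2 out of 4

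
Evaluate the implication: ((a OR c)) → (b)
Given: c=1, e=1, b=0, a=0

Antecedent ((a OR c)) = 1; consequent (b) = 0.
1 → 0 = 0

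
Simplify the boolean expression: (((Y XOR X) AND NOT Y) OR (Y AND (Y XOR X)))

By distribution ((E AND v) OR (E AND NOT v) = E):
= (Y XOR X)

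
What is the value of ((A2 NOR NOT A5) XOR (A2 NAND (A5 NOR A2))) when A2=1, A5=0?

Substituting: ((1 NOR NOT 0) XOR (1 NAND (0 NOR 1)))
= 1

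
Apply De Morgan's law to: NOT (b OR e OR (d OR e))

NOT b AND NOT e AND NOT (d OR e)
De Morgan's: NOT(OR of terms) = AND of negations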